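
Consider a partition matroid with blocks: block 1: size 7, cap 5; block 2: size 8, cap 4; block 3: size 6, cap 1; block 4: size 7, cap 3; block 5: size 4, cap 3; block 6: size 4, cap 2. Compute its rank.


Rank of a partition matroid = sum of min(|Si|, ci) for each block.
= min(7,5) + min(8,4) + min(6,1) + min(7,3) + min(4,3) + min(4,2)
= 5 + 4 + 1 + 3 + 3 + 2
= 18.

18


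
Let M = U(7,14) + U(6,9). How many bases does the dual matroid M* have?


(M1+M2)* = M1* + M2*.
M1* = U(7,14), bases: C(14,7) = 3432.
M2* = U(3,9), bases: C(9,3) = 84.
|B(M*)| = 3432 * 84 = 288288.

288288


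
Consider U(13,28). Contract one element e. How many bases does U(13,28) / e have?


Contracting e from U(13,28) gives U(12,27).
Bases of U(12,27) = C(27,12) = 27! / (12! * 15!) = 17383860.

17383860


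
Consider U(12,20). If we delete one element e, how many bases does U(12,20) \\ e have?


Deleting e from U(12,20) gives U(12,19) since n > r.
Bases of U(12,19) = C(19,12) = 50388.

50388


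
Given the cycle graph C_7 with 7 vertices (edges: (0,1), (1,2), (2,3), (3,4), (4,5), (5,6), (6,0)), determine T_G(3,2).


T(C_7; x,y) = x + x^2 + ... + x^(6) + y.
T(3,2) = 3^1 + 3^2 + 3^3 + 3^4 + 3^5 + 3^6 + 2
= 3 + 9 + 27 + 81 + 243 + 729 + 2
= 1094.

1094


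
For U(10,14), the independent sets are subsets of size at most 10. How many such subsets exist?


Independent sets of U(10,14) are all subsets of size <= 10.
Count = (14 choose 0) + (14 choose 1) + (14 choose 2) + (14 choose 3) + (14 choose 4) + (14 choose 5) + (14 choose 6) + (14 choose 7) + (14 choose 8) + (14 choose 9) + (14 choose 10)
     = 1 + 14 + 91 + 364 + 1001 + 2002 + 3003 + 3432 + 3003 + 2002 + 1001
     = 15914.

15914


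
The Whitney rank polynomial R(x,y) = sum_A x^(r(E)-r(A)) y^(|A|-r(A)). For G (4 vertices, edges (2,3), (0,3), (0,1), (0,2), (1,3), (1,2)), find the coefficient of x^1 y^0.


R(x,y) = sum over A in 2^E of x^(r(E)-r(A)) * y^(|A|-r(A)).
G has 4 vertices, 6 edges. r(E) = 3.
Enumerate all 2^6 = 64 subsets.
Count subsets with r(E)-r(A)=1 and |A|-r(A)=0: 15.

15


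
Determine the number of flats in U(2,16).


Flats of U(2,16): every subset of size < 2 is a flat, plus E itself.
Count = C(16,0) + C(16,1) + 1
     = 1 + 16 + 1
     = 18.

18


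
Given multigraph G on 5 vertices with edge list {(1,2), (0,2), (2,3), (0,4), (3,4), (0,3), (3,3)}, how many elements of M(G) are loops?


In a graphic matroid, a loop is a self-loop edge (u,u) with rank 0.
Examining all 7 edges for self-loops...
Self-loops found: (3,3)
Number of loops = 1.

1


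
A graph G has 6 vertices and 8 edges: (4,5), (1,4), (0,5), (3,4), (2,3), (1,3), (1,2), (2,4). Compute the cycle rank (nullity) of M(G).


Cycle rank (nullity) = |E| - r(M) = |E| - (|V| - c).
|E| = 8, |V| = 6, c = 1.
Nullity = 8 - (6 - 1) = 8 - 5 = 3.

3


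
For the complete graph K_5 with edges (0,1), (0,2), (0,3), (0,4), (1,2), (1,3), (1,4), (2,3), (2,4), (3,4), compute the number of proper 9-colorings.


P(K_5, k) = k(k-1)(k-2)...(k-4).
P(9) = (9) * (8) * (7) * (6) * (5) = 15120.

15120


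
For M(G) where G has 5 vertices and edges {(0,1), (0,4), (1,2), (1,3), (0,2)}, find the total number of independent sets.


An independent set in a graphic matroid is an acyclic edge subset.
G has 5 vertices and 5 edges.
Enumerate all 2^5 = 32 subsets, checking for acyclicity.
Total independent sets = 28.

28


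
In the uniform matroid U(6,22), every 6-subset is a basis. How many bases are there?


Bases of U(6,22) are all 6-element subsets of the 22-element ground set.
Number of bases = C(22,6).
C(22,6) = 74613.

74613


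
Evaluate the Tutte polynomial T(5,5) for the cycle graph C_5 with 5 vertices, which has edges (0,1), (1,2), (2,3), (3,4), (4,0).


T(C_5; x,y) = x + x^2 + ... + x^(4) + y.
T(5,5) = 5^1 + 5^2 + 5^3 + 5^4 + 5
= 5 + 25 + 125 + 625 + 5
= 785.

785


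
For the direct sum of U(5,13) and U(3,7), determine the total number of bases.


Bases of a direct sum M1 + M2: |B| = |B(M1)| * |B(M2)|.
|B(U(5,13))| = C(13,5) = 1287.
|B(U(3,7))| = C(7,3) = 35.
Total bases = 1287 * 35 = 45045.

45045


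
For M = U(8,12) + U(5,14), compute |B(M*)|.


(M1+M2)* = M1* + M2*.
M1* = U(4,12), bases: C(12,4) = 495.
M2* = U(9,14), bases: C(14,9) = 2002.
|B(M*)| = 495 * 2002 = 990990.

990990


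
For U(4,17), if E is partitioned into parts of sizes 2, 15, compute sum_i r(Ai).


r(Ai) = min(|Ai|, 4) for each part.
Sum = min(2,4) + min(15,4)
    = 2 + 4
    = 6.

6


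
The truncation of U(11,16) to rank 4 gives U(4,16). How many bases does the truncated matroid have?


Truncating U(11,16) to rank 4 gives U(4,16).
Bases of U(4,16) are all 4-element subsets of 16 elements.
Number of bases = C(16,4) = 16! / (4! * 12!) = 1820.

1820


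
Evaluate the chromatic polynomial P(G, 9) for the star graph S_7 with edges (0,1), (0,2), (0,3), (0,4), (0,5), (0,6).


P(tree, k) = k * (k-1)^(6) for any tree on 7 vertices.
P(9) = 9 * 8^6 = 9 * 262144 = 2359296.

2359296


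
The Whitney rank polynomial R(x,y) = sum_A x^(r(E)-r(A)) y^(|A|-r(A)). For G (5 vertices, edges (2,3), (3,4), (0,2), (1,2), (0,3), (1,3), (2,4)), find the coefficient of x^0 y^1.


R(x,y) = sum over A in 2^E of x^(r(E)-r(A)) * y^(|A|-r(A)).
G has 5 vertices, 7 edges. r(E) = 4.
Enumerate all 2^7 = 128 subsets.
Count subsets with r(E)-r(A)=0 and |A|-r(A)=1: 18.

18


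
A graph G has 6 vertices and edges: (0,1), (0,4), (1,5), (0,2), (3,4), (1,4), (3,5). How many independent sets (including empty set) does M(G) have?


An independent set in a graphic matroid is an acyclic edge subset.
G has 6 vertices and 7 edges.
Enumerate all 2^7 = 128 subsets, checking for acyclicity.
Total independent sets = 104.

104


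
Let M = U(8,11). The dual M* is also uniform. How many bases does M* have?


The dual of U(r,n) is U(n-r, n) = U(3,11).
Bases of U(3,11) are all (3)-element subsets.
|B(M*)| = (11 choose 3) = 165.

165


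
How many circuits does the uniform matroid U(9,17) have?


In U(9,17), circuits are the (10)-element subsets.
Any set of 10 elements is dependent, and removing any one element gives
an independent set of size 9, so it is a minimal dependent set.
Number of circuits = C(17,10) = 19448.

19448


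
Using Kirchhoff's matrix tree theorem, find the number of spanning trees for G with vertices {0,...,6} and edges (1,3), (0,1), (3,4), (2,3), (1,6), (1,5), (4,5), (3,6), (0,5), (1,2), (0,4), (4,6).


By Kirchhoff's matrix tree theorem, the number of spanning trees equals
the determinant of any cofactor of the Laplacian matrix L.
G has 7 vertices and 12 edges.
Computing the (6 x 6) cofactor determinant gives 320.

320


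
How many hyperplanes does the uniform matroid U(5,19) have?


Hyperplanes of U(5,19) are flats of rank 4.
In a uniform matroid, these are exactly the (4)-element subsets.
Count = C(19,4) = 19! / (4! * 15!) = 3876.

3876


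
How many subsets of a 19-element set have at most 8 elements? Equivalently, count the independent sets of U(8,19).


Independent sets of U(8,19) are all subsets of size <= 8.
Count = (19 choose 0) + (19 choose 1) + (19 choose 2) + (19 choose 3) + (19 choose 4) + (19 choose 5) + (19 choose 6) + (19 choose 7) + (19 choose 8)
     = 1 + 19 + 171 + 969 + 3876 + 11628 + 27132 + 50388 + 75582
     = 169766.

169766


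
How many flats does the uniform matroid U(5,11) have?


Flats of U(5,11): every subset of size < 5 is a flat, plus E itself.
Count = C(11,0) + C(11,1) + C(11,2) + C(11,3) + C(11,4) + 1
     = 1 + 11 + 55 + 165 + 330 + 1
     = 563.

563


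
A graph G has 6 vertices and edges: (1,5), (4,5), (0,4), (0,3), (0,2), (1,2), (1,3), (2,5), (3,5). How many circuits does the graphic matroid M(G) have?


A circuit in a graphic matroid = edge set of a simple cycle.
G has 6 vertices and 9 edges.
Enumerating all minimal edge subsets forming cycles...
Total circuits found: 13.

13


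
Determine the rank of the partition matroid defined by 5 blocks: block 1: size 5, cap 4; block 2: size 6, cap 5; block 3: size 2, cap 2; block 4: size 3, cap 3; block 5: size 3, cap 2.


Rank of a partition matroid = sum of min(|Si|, ci) for each block.
= min(5,4) + min(6,5) + min(2,2) + min(3,3) + min(3,2)
= 4 + 5 + 2 + 3 + 2
= 16.

16


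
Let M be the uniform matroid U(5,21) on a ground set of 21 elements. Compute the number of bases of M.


Bases of U(5,21) are all 5-element subsets of the 21-element ground set.
Number of bases = C(21,5).
(21 choose 5) = 20349.

20349


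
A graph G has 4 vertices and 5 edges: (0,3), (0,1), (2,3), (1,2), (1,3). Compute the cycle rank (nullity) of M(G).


Cycle rank (nullity) = |E| - r(M) = |E| - (|V| - c).
|E| = 5, |V| = 4, c = 1.
Nullity = 5 - (4 - 1) = 5 - 3 = 2.

2


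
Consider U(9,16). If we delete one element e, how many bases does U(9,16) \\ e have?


Deleting e from U(9,16) gives U(9,15) since n > r.
Bases of U(9,15) = C(15,9) = 5005.

5005


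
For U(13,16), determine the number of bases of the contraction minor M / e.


Contracting e from U(13,16) gives U(12,15).
Bases of U(12,15) = C(15,12) = 15! / (12! * 3!) = 455.

455


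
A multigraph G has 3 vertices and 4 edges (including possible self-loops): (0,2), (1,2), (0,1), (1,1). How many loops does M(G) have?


In a graphic matroid, a loop is a self-loop edge (u,u) with rank 0.
Examining all 4 edges for self-loops...
Self-loops found: (1,1)
Number of loops = 1.

1


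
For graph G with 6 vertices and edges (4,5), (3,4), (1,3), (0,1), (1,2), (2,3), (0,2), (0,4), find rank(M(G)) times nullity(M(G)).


r(M) = |V| - c = 6 - 1 = 5.
nullity = |E| - r(M) = 8 - 5 = 3.
Product = 5 * 3 = 15.

15


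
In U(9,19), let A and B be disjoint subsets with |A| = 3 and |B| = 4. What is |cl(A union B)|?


|A union B| = 3 + 4 = 7 (disjoint).
In U(9,19), cl(S) = S if |S| < 9, else cl(S) = E.
Since 7 < 9, cl(A union B) = A union B.
|cl(A union B)| = 7.

7


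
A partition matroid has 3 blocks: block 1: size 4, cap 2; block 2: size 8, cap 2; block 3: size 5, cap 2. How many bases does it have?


A basis picks exactly ci elements from block i.
Number of bases = product of C(|Si|, ci).
= C(4,2) * C(8,2) * C(5,2)
= 6 * 28 * 10
= 1680.

1680


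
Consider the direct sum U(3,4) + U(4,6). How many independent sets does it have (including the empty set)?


For a direct sum, |I(M1+M2)| = |I(M1)| * |I(M2)|.
|I(U(3,4))| = sum C(4,k) for k=0..3 = 15.
|I(U(4,6))| = sum C(6,k) for k=0..4 = 57.
Total = 15 * 57 = 855.

855


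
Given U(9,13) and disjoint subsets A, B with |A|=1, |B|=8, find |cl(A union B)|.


|A union B| = 1 + 8 = 9 (disjoint).
In U(9,13), cl(S) = S if |S| < 9, else cl(S) = E.
Since 9 >= 9, cl(A union B) = E.
|cl(A union B)| = 13.

13


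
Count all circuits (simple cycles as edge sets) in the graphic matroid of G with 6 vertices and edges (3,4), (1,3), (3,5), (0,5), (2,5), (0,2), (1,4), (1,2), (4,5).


A circuit in a graphic matroid = edge set of a simple cycle.
G has 6 vertices and 9 edges.
Enumerating all minimal edge subsets forming cycles...
Total circuits found: 12.

12


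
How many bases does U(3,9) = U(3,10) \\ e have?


Deleting e from U(3,10) gives U(3,9) since n > r.
Bases of U(3,9) = (9 choose 3) = 84.

84


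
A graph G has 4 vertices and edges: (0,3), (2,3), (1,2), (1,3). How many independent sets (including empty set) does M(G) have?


An independent set in a graphic matroid is an acyclic edge subset.
G has 4 vertices and 4 edges.
Enumerate all 2^4 = 16 subsets, checking for acyclicity.
Total independent sets = 14.

14


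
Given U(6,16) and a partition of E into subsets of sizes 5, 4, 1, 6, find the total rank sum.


r(Ai) = min(|Ai|, 6) for each part.
Sum = min(5,6) + min(4,6) + min(1,6) + min(6,6)
    = 5 + 4 + 1 + 6
    = 16.

16


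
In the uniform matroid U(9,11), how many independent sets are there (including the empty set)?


Independent sets of U(9,11) are all subsets of size <= 9.
Count = C(11,0) + C(11,1) + C(11,2) + C(11,3) + C(11,4) + C(11,5) + C(11,6) + C(11,7) + C(11,8) + C(11,9)
     = 1 + 11 + 55 + 165 + 330 + 462 + 462 + 330 + 165 + 55
     = 2036.

2036


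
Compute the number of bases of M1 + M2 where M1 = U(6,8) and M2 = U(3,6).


Bases of a direct sum M1 + M2: |B| = |B(M1)| * |B(M2)|.
|B(U(6,8))| = C(8,6) = 28.
|B(U(3,6))| = C(6,3) = 20.
Total bases = 28 * 20 = 560.

560


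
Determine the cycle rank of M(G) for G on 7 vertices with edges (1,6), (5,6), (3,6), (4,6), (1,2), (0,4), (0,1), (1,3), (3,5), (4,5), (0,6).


Cycle rank (nullity) = |E| - r(M) = |E| - (|V| - c).
|E| = 11, |V| = 7, c = 1.
Nullity = 11 - (7 - 1) = 11 - 6 = 5.

5


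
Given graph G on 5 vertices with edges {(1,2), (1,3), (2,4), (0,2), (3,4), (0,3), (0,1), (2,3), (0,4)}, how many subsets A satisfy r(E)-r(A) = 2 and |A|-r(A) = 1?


R(x,y) = sum over A in 2^E of x^(r(E)-r(A)) * y^(|A|-r(A)).
G has 5 vertices, 9 edges. r(E) = 4.
Enumerate all 2^9 = 512 subsets.
Count subsets with r(E)-r(A)=2 and |A|-r(A)=1: 7.

7


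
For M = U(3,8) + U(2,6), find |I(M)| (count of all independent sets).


For a direct sum, |I(M1+M2)| = |I(M1)| * |I(M2)|.
|I(U(3,8))| = sum C(8,k) for k=0..3 = 93.
|I(U(2,6))| = sum C(6,k) for k=0..2 = 22.
Total = 93 * 22 = 2046.

2046


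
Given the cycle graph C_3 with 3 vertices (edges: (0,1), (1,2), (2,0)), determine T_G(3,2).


T(C_3; x,y) = x + x^2 + ... + x^(2) + y.
T(3,2) = 3^1 + 3^2 + 2
= 3 + 9 + 2
= 14.

14


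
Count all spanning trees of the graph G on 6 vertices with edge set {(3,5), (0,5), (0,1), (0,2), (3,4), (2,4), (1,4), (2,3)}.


By Kirchhoff's matrix tree theorem, the number of spanning trees equals
the determinant of any cofactor of the Laplacian matrix L.
G has 6 vertices and 8 edges.
Computing the (5 x 5) cofactor determinant gives 35.

35


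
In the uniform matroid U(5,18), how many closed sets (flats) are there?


Flats of U(5,18): every subset of size < 5 is a flat, plus E itself.
Count = (18 choose 0) + (18 choose 1) + (18 choose 2) + (18 choose 3) + (18 choose 4) + 1
     = 1 + 18 + 153 + 816 + 3060 + 1
     = 4049.

4049


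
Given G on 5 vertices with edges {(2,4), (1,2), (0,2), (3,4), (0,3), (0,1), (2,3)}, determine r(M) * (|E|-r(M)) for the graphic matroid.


r(M) = |V| - c = 5 - 1 = 4.
nullity = |E| - r(M) = 7 - 4 = 3.
Product = 4 * 3 = 12.

12


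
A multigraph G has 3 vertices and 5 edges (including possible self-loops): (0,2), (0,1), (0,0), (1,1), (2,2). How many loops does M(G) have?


In a graphic matroid, a loop is a self-loop edge (u,u) with rank 0.
Examining all 5 edges for self-loops...
Self-loops found: (0,0), (1,1), (2,2)
Number of loops = 3.

3


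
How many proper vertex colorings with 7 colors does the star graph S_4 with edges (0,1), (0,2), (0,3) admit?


P(tree, k) = k * (k-1)^(3) for any tree on 4 vertices.
P(7) = 7 * 6^3 = 7 * 216 = 1512.

1512


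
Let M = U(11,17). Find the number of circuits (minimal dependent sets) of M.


In U(11,17), circuits are the (12)-element subsets.
Any set of 12 elements is dependent, and removing any one element gives
an independent set of size 11, so it is a minimal dependent set.
Number of circuits = (17 choose 12) = 6188.

6188


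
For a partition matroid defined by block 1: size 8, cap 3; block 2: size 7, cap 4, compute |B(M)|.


A basis picks exactly ci elements from block i.
Number of bases = product of C(|Si|, ci).
= C(8,3) * C(7,4)
= 56 * 35
= 1960.

1960


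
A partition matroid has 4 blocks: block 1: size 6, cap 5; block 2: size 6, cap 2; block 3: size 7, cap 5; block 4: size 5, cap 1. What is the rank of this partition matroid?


Rank of a partition matroid = sum of min(|Si|, ci) for each block.
= min(6,5) + min(6,2) + min(7,5) + min(5,1)
= 5 + 2 + 5 + 1
= 13.

13


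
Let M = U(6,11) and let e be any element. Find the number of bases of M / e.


Contracting e from U(6,11) gives U(5,10).
Bases of U(5,10) = C(10,5) = 10! / (5! * 5!) = 252.

252


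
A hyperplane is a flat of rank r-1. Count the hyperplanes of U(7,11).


Hyperplanes of U(7,11) are flats of rank 6.
In a uniform matroid, these are exactly the (6)-element subsets.
Count = C(11,6) = 11! / (6! * 5!) = 462.

462


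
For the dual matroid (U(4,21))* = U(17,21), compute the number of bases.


The dual of U(r,n) is U(n-r, n) = U(17,21).
Bases of U(17,21) are all (17)-element subsets.
|B(M*)| = C(21,17) = 5985.

5985


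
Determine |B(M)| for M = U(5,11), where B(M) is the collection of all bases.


Bases of U(5,11) are all 5-element subsets of the 11-element ground set.
Number of bases = C(11,5).
C(11,5) = 462.

462


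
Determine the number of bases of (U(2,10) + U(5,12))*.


(M1+M2)* = M1* + M2*.
M1* = U(8,10), bases: C(10,8) = 45.
M2* = U(7,12), bases: C(12,7) = 792.
|B(M*)| = 45 * 792 = 35640.

35640


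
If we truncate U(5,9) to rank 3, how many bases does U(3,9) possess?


Truncating U(5,9) to rank 3 gives U(3,9).
Bases of U(3,9) are all 3-element subsets of 9 elements.
Number of bases = C(9,3) = (9 * 8 * 7) / (1 * 2 * 3) = 84.

84


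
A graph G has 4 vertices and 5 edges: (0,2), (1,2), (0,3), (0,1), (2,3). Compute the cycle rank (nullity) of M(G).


Cycle rank (nullity) = |E| - r(M) = |E| - (|V| - c).
|E| = 5, |V| = 4, c = 1.
Nullity = 5 - (4 - 1) = 5 - 3 = 2.

2


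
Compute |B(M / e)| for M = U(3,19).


Contracting e from U(3,19) gives U(2,18).
Bases of U(2,18) = (18 choose 2) = 153.

153


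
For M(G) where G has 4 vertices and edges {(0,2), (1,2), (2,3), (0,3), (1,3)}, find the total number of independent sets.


An independent set in a graphic matroid is an acyclic edge subset.
G has 4 vertices and 5 edges.
Enumerate all 2^5 = 32 subsets, checking for acyclicity.
Total independent sets = 24.

24


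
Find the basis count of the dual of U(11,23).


The dual of U(r,n) is U(n-r, n) = U(12,23).
Bases of U(12,23) are all (12)-element subsets.
|B(M*)| = (23 choose 12) = 1352078.

1352078


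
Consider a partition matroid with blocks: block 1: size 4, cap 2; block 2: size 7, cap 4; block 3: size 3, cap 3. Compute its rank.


Rank of a partition matroid = sum of min(|Si|, ci) for each block.
= min(4,2) + min(7,4) + min(3,3)
= 2 + 4 + 3
= 9.

9


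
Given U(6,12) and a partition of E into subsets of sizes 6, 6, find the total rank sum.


r(Ai) = min(|Ai|, 6) for each part.
Sum = min(6,6) + min(6,6)
    = 6 + 6
    = 12.

12


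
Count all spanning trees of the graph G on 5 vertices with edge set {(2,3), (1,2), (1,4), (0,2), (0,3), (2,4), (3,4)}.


By Kirchhoff's matrix tree theorem, the number of spanning trees equals
the determinant of any cofactor of the Laplacian matrix L.
G has 5 vertices and 7 edges.
Computing the (4 x 4) cofactor determinant gives 21.

21


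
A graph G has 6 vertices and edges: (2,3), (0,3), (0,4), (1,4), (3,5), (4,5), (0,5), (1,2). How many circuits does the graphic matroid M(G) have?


A circuit in a graphic matroid = edge set of a simple cycle.
G has 6 vertices and 8 edges.
Enumerating all minimal edge subsets forming cycles...
Total circuits found: 7.

7


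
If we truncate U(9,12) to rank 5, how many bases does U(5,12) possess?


Truncating U(9,12) to rank 5 gives U(5,12).
Bases of U(5,12) are all 5-element subsets of 12 elements.
Number of bases = (12 choose 5) = 792.

792


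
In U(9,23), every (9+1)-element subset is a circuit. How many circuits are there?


In U(9,23), circuits are the (10)-element subsets.
Any set of 10 elements is dependent, and removing any one element gives
an independent set of size 9, so it is a minimal dependent set.
Number of circuits = (23 choose 10) = 1144066.

1144066


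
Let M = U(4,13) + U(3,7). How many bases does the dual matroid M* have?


(M1+M2)* = M1* + M2*.
M1* = U(9,13), bases: C(13,9) = 715.
M2* = U(4,7), bases: C(7,4) = 35.
|B(M*)| = 715 * 35 = 25025.

25025


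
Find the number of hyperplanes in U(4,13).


Hyperplanes of U(4,13) are flats of rank 3.
In a uniform matroid, these are exactly the (3)-element subsets.
Count = C(13,3) = 13! / (3! * 10!) = 286.

286


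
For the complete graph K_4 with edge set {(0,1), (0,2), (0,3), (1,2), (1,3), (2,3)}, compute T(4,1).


T(K_4; x,y) = x^3 + 3x^2 + 4xy + 2x + y^3 + 3y^2 + 2y.
Substituting x=4, y=1:
= 64 + 48 + 16 + 8 + 1 + 3 + 2
= 142.

142


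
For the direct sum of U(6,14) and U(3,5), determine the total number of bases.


Bases of a direct sum M1 + M2: |B| = |B(M1)| * |B(M2)|.
|B(U(6,14))| = C(14,6) = 3003.
|B(U(3,5))| = C(5,3) = 10.
Total bases = 3003 * 10 = 30030.

30030


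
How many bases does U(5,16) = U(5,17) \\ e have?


Deleting e from U(5,17) gives U(5,16) since n > r.
Bases of U(5,16) = C(16,5) = 16! / (5! * 11!) = 4368.

4368


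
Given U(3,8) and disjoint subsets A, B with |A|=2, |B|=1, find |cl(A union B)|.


|A union B| = 2 + 1 = 3 (disjoint).
In U(3,8), cl(S) = S if |S| < 3, else cl(S) = E.
Since 3 >= 3, cl(A union B) = E.
|cl(A union B)| = 8.

8


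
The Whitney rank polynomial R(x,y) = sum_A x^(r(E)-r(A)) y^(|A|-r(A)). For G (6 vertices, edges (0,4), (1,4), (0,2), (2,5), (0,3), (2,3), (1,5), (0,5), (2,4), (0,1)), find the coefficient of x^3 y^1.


R(x,y) = sum over A in 2^E of x^(r(E)-r(A)) * y^(|A|-r(A)).
G has 6 vertices, 10 edges. r(E) = 5.
Enumerate all 2^10 = 1024 subsets.
Count subsets with r(E)-r(A)=3 and |A|-r(A)=1: 5.

5


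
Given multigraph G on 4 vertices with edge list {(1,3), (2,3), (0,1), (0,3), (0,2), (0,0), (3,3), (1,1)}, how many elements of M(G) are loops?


In a graphic matroid, a loop is a self-loop edge (u,u) with rank 0.
Examining all 8 edges for self-loops...
Self-loops found: (0,0), (3,3), (1,1)
Number of loops = 3.

3


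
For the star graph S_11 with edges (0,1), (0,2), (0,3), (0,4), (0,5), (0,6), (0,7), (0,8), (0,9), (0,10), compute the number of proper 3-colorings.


P(tree, k) = k * (k-1)^(10) for any tree on 11 vertices.
P(3) = 3 * 2^10 = 3 * 1024 = 3072.

3072


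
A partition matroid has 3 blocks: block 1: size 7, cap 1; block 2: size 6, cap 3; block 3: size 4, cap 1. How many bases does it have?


A basis picks exactly ci elements from block i.
Number of bases = product of C(|Si|, ci).
= C(7,1) * C(6,3) * C(4,1)
= 7 * 20 * 4
= 560.

560


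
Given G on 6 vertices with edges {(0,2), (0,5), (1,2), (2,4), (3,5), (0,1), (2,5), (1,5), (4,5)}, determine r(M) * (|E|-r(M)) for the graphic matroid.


r(M) = |V| - c = 6 - 1 = 5.
nullity = |E| - r(M) = 9 - 5 = 4.
Product = 5 * 4 = 20.

20


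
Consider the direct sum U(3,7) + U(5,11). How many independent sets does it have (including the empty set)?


For a direct sum, |I(M1+M2)| = |I(M1)| * |I(M2)|.
|I(U(3,7))| = sum C(7,k) for k=0..3 = 64.
|I(U(5,11))| = sum C(11,k) for k=0..5 = 1024.
Total = 64 * 1024 = 65536.

65536


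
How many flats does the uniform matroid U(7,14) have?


Flats of U(7,14): every subset of size < 7 is a flat, plus E itself.
Count = (14 choose 0) + (14 choose 1) + (14 choose 2) + (14 choose 3) + (14 choose 4) + (14 choose 5) + (14 choose 6) + 1
     = 1 + 14 + 91 + 364 + 1001 + 2002 + 3003 + 1
     = 6477.

6477


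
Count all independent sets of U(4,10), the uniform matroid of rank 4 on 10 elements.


Independent sets of U(4,10) are all subsets of size <= 4.
Count = (10 choose 0) + (10 choose 1) + (10 choose 2) + (10 choose 3) + (10 choose 4)
     = 1 + 10 + 45 + 120 + 210
     = 386.

386


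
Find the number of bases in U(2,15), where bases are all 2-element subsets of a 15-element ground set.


Bases of U(2,15) are all 2-element subsets of the 15-element ground set.
Number of bases = C(15,2).
(15 choose 2) = 105.

105


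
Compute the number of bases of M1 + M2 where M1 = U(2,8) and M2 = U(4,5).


Bases of a direct sum M1 + M2: |B| = |B(M1)| * |B(M2)|.
|B(U(2,8))| = C(8,2) = 28.
|B(U(4,5))| = C(5,4) = 5.
Total bases = 28 * 5 = 140.

140


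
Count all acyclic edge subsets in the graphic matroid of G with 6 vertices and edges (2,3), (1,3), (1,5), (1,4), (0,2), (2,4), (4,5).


An independent set in a graphic matroid is an acyclic edge subset.
G has 6 vertices and 7 edges.
Enumerate all 2^7 = 128 subsets, checking for acyclicity.
Total independent sets = 104.

104


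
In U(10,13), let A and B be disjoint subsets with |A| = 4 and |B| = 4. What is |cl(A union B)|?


|A union B| = 4 + 4 = 8 (disjoint).
In U(10,13), cl(S) = S if |S| < 10, else cl(S) = E.
Since 8 < 10, cl(A union B) = A union B.
|cl(A union B)| = 8.

8


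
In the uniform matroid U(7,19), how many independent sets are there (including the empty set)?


Independent sets of U(7,19) are all subsets of size <= 7.
Count = (19 choose 0) + (19 choose 1) + (19 choose 2) + (19 choose 3) + (19 choose 4) + (19 choose 5) + (19 choose 6) + (19 choose 7)
     = 1 + 19 + 171 + 969 + 3876 + 11628 + 27132 + 50388
     = 94184.

94184


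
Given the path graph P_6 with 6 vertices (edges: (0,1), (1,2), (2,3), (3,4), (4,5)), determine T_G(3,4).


A path on 6 vertices is a tree with 5 edges.
T(x,y) = x^(5) for any tree.
T(3,4) = 3^5 = 243.

243


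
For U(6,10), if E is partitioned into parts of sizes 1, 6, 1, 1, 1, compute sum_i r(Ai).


r(Ai) = min(|Ai|, 6) for each part.
Sum = min(1,6) + min(6,6) + min(1,6) + min(1,6) + min(1,6)
    = 1 + 6 + 1 + 1 + 1
    = 10.

10


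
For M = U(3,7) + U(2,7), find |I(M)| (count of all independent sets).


For a direct sum, |I(M1+M2)| = |I(M1)| * |I(M2)|.
|I(U(3,7))| = sum C(7,k) for k=0..3 = 64.
|I(U(2,7))| = sum C(7,k) for k=0..2 = 29.
Total = 64 * 29 = 1856.

1856


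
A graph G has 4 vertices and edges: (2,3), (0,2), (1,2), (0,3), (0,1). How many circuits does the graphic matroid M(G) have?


A circuit in a graphic matroid = edge set of a simple cycle.
G has 4 vertices and 5 edges.
Enumerating all minimal edge subsets forming cycles...
Total circuits found: 3.

3


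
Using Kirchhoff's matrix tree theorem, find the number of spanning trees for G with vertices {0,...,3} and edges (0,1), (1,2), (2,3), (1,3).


By Kirchhoff's matrix tree theorem, the number of spanning trees equals
the determinant of any cofactor of the Laplacian matrix L.
G has 4 vertices and 4 edges.
Computing the (3 x 3) cofactor determinant gives 3.

3


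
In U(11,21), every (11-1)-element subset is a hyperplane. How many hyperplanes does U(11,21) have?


Hyperplanes of U(11,21) are flats of rank 10.
In a uniform matroid, these are exactly the (10)-element subsets.
Count = C(21,10) = 21! / (10! * 11!) = 352716.

352716


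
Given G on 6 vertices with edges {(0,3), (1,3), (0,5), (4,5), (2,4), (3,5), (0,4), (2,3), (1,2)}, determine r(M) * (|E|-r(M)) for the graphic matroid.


r(M) = |V| - c = 6 - 1 = 5.
nullity = |E| - r(M) = 9 - 5 = 4.
Product = 5 * 4 = 20.

20


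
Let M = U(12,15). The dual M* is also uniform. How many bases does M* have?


The dual of U(r,n) is U(n-r, n) = U(3,15).
Bases of U(3,15) are all (3)-element subsets.
|B(M*)| = C(15,3) = 15! / (3! * 12!) = 455.

455


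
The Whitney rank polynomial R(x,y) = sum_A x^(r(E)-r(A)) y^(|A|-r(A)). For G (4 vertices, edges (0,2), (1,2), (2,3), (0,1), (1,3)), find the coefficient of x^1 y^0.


R(x,y) = sum over A in 2^E of x^(r(E)-r(A)) * y^(|A|-r(A)).
G has 4 vertices, 5 edges. r(E) = 3.
Enumerate all 2^5 = 32 subsets.
Count subsets with r(E)-r(A)=1 and |A|-r(A)=0: 10.

10


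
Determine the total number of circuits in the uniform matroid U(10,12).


In U(10,12), circuits are the (11)-element subsets.
Any set of 11 elements is dependent, and removing any one element gives
an independent set of size 10, so it is a minimal dependent set.
Number of circuits = C(12,11) = 12.

12


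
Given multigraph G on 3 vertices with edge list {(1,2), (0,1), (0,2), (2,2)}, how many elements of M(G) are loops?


In a graphic matroid, a loop is a self-loop edge (u,u) with rank 0.
Examining all 4 edges for self-loops...
Self-loops found: (2,2)
Number of loops = 1.

1


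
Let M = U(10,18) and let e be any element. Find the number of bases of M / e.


Contracting e from U(10,18) gives U(9,17).
Bases of U(9,17) = (17 choose 9) = 24310.

24310


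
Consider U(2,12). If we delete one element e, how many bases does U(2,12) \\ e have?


Deleting e from U(2,12) gives U(2,11) since n > r.
Bases of U(2,11) = (11 choose 2) = 55.

55


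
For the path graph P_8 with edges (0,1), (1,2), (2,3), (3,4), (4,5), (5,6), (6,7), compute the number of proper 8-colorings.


P(P_8, k) = k * (k-1)^(7).
P(8) = 8 * 7^7 = 8 * 823543 = 6588344.

6588344


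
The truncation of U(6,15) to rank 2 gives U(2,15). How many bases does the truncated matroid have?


Truncating U(6,15) to rank 2 gives U(2,15).
Bases of U(2,15) are all 2-element subsets of 15 elements.
Number of bases = C(15,2) = (15 * 14) / (1 * 2) = 105.

105


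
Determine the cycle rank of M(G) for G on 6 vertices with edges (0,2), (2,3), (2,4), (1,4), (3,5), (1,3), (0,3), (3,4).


Cycle rank (nullity) = |E| - r(M) = |E| - (|V| - c).
|E| = 8, |V| = 6, c = 1.
Nullity = 8 - (6 - 1) = 8 - 5 = 3.

3


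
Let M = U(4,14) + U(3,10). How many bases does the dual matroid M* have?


(M1+M2)* = M1* + M2*.
M1* = U(10,14), bases: C(14,10) = 1001.
M2* = U(7,10), bases: C(10,7) = 120.
|B(M*)| = 1001 * 120 = 120120.

120120


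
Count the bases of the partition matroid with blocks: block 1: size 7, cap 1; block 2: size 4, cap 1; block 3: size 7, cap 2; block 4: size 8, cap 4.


A basis picks exactly ci elements from block i.
Number of bases = product of C(|Si|, ci).
= C(7,1) * C(4,1) * C(7,2) * C(8,4)
= 7 * 4 * 21 * 70
= 41160.

41160


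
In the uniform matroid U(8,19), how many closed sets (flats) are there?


Flats of U(8,19): every subset of size < 8 is a flat, plus E itself.
Count = (19 choose 0) + (19 choose 1) + (19 choose 2) + (19 choose 3) + (19 choose 4) + (19 choose 5) + (19 choose 6) + (19 choose 7) + 1
     = 1 + 19 + 171 + 969 + 3876 + 11628 + 27132 + 50388 + 1
     = 94185.

94185


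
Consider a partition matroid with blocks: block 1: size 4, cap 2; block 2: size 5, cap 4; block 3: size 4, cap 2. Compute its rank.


Rank of a partition matroid = sum of min(|Si|, ci) for each block.
= min(4,2) + min(5,4) + min(4,2)
= 2 + 4 + 2
= 8.

8


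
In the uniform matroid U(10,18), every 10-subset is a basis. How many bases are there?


Bases of U(10,18) are all 10-element subsets of the 18-element ground set.
Number of bases = C(18,10).
C(18,10) = 43758.

43758


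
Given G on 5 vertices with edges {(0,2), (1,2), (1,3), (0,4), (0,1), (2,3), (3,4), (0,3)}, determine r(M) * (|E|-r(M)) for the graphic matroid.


r(M) = |V| - c = 5 - 1 = 4.
nullity = |E| - r(M) = 8 - 4 = 4.
Product = 4 * 4 = 16.

16


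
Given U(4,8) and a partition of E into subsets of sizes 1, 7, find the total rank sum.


r(Ai) = min(|Ai|, 4) for each part.
Sum = min(1,4) + min(7,4)
    = 1 + 4
    = 5.

5


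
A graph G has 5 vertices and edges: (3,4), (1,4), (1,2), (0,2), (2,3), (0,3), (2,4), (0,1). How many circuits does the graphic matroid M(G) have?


A circuit in a graphic matroid = edge set of a simple cycle.
G has 5 vertices and 8 edges.
Enumerating all minimal edge subsets forming cycles...
Total circuits found: 13.

13


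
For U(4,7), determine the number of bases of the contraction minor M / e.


Contracting e from U(4,7) gives U(3,6).
Bases of U(3,6) = C(6,3) = 6! / (3! * 3!) = 20.

20


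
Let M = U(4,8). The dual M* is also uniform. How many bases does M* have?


The dual of U(r,n) is U(n-r, n) = U(4,8).
Bases of U(4,8) are all (4)-element subsets.
|B(M*)| = C(8,4) = (8 * 7 * 6 * 5) / (1 * 2 * 3 * 4) = 70.

70


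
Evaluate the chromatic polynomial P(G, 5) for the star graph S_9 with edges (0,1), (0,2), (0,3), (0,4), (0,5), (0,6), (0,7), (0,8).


P(tree, k) = k * (k-1)^(8) for any tree on 9 vertices.
P(5) = 5 * 4^8 = 5 * 65536 = 327680.

327680


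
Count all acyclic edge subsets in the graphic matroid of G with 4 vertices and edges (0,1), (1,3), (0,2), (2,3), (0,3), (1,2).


An independent set in a graphic matroid is an acyclic edge subset.
G has 4 vertices and 6 edges.
Enumerate all 2^6 = 64 subsets, checking for acyclicity.
Total independent sets = 38.

38


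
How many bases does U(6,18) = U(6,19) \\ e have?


Deleting e from U(6,19) gives U(6,18) since n > r.
Bases of U(6,18) = C(18,6) = 18564.

18564


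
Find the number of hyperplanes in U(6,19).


Hyperplanes of U(6,19) are flats of rank 5.
In a uniform matroid, these are exactly the (5)-element subsets.
Count = C(19,5) = 19! / (5! * 14!) = 11628.

11628


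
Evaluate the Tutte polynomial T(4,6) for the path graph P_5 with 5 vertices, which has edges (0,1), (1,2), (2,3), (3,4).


A path on 5 vertices is a tree with 4 edges.
T(x,y) = x^(4) for any tree.
T(4,6) = 4^4 = 256.

256


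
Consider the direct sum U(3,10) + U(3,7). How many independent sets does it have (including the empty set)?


For a direct sum, |I(M1+M2)| = |I(M1)| * |I(M2)|.
|I(U(3,10))| = sum C(10,k) for k=0..3 = 176.
|I(U(3,7))| = sum C(7,k) for k=0..3 = 64.
Total = 176 * 64 = 11264.

11264


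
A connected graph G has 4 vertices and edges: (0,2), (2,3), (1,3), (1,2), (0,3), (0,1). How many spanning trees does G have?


By Kirchhoff's matrix tree theorem, the number of spanning trees equals
the determinant of any cofactor of the Laplacian matrix L.
G has 4 vertices and 6 edges.
Computing the (3 x 3) cofactor determinant gives 16.

16


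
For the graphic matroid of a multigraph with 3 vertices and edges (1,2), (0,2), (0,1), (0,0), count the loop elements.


In a graphic matroid, a loop is a self-loop edge (u,u) with rank 0.
Examining all 4 edges for self-loops...
Self-loops found: (0,0)
Number of loops = 1.

1


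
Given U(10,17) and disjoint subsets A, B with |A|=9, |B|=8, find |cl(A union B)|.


|A union B| = 9 + 8 = 17 (disjoint).
In U(10,17), cl(S) = S if |S| < 10, else cl(S) = E.
Since 17 >= 10, cl(A union B) = E.
|cl(A union B)| = 17.

17


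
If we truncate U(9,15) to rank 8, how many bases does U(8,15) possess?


Truncating U(9,15) to rank 8 gives U(8,15).
Bases of U(8,15) are all 8-element subsets of 15 elements.
Number of bases = (15 choose 8) = 6435.

6435


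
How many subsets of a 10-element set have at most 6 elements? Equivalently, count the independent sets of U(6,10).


Independent sets of U(6,10) are all subsets of size <= 6.
Count = C(10,0) + C(10,1) + C(10,2) + C(10,3) + C(10,4) + C(10,5) + C(10,6)
     = 1 + 10 + 45 + 120 + 210 + 252 + 210
     = 848.

848


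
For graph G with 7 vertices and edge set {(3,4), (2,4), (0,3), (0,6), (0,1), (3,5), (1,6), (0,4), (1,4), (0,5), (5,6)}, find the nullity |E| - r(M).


Cycle rank (nullity) = |E| - r(M) = |E| - (|V| - c).
|E| = 11, |V| = 7, c = 1.
Nullity = 11 - (7 - 1) = 11 - 6 = 5.

5


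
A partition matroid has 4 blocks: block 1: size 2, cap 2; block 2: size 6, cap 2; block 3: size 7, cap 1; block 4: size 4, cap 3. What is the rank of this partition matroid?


Rank of a partition matroid = sum of min(|Si|, ci) for each block.
= min(2,2) + min(6,2) + min(7,1) + min(4,3)
= 2 + 2 + 1 + 3
= 8.

8


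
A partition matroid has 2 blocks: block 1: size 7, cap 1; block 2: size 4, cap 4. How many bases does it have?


A basis picks exactly ci elements from block i.
Number of bases = product of C(|Si|, ci).
= C(7,1) * C(4,4)
= 7 * 1
= 7.

7


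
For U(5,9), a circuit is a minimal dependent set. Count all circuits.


In U(5,9), circuits are the (6)-element subsets.
Any set of 6 elements is dependent, and removing any one element gives
an independent set of size 5, so it is a minimal dependent set.
Number of circuits = C(9,6) = 9! / (6! * 3!) = 84.

84


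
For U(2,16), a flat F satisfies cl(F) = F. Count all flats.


Flats of U(2,16): every subset of size < 2 is a flat, plus E itself.
Count = C(16,0) + C(16,1) + 1
     = 1 + 16 + 1
     = 18.

18


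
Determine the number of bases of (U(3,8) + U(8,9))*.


(M1+M2)* = M1* + M2*.
M1* = U(5,8), bases: C(8,5) = 56.
M2* = U(1,9), bases: C(9,1) = 9.
|B(M*)| = 56 * 9 = 504.

504


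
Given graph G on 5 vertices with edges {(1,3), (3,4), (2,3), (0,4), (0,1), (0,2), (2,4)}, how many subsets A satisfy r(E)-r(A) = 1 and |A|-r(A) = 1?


R(x,y) = sum over A in 2^E of x^(r(E)-r(A)) * y^(|A|-r(A)).
G has 5 vertices, 7 edges. r(E) = 4.
Enumerate all 2^7 = 128 subsets.
Count subsets with r(E)-r(A)=1 and |A|-r(A)=1: 11.

11


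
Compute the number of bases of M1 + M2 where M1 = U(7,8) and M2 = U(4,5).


Bases of a direct sum M1 + M2: |B| = |B(M1)| * |B(M2)|.
|B(U(7,8))| = C(8,7) = 8.
|B(U(4,5))| = C(5,4) = 5.
Total bases = 8 * 5 = 40.

40


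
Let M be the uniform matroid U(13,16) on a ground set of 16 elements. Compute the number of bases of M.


Bases of U(13,16) are all 13-element subsets of the 16-element ground set.
Number of bases = C(16,13).
C(16,13) = 16! / (13! * 3!) = 560.

560


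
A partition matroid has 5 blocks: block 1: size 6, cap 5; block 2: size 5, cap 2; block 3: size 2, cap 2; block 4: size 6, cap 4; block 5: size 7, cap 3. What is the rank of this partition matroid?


Rank of a partition matroid = sum of min(|Si|, ci) for each block.
= min(6,5) + min(5,2) + min(2,2) + min(6,4) + min(7,3)
= 5 + 2 + 2 + 4 + 3
= 16.

16


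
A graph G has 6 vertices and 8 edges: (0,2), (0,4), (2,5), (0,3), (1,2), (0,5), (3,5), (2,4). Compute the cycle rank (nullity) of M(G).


Cycle rank (nullity) = |E| - r(M) = |E| - (|V| - c).
|E| = 8, |V| = 6, c = 1.
Nullity = 8 - (6 - 1) = 8 - 5 = 3.

3


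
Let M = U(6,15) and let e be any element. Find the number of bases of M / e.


Contracting e from U(6,15) gives U(5,14).
Bases of U(5,14) = (14 choose 5) = 2002.

2002


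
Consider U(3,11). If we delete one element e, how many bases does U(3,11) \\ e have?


Deleting e from U(3,11) gives U(3,10) since n > r.
Bases of U(3,10) = (10 choose 3) = 120.

120


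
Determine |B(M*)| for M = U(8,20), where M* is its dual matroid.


The dual of U(r,n) is U(n-r, n) = U(12,20).
Bases of U(12,20) are all (12)-element subsets.
|B(M*)| = C(20,12) = 125970.

125970


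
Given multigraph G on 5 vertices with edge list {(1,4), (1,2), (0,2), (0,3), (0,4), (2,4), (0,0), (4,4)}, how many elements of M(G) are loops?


In a graphic matroid, a loop is a self-loop edge (u,u) with rank 0.
Examining all 8 edges for self-loops...
Self-loops found: (0,0), (4,4)
Number of loops = 2.

2


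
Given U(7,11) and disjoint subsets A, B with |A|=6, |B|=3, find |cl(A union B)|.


|A union B| = 6 + 3 = 9 (disjoint).
In U(7,11), cl(S) = S if |S| < 7, else cl(S) = E.
Since 9 >= 7, cl(A union B) = E.
|cl(A union B)| = 11.

11


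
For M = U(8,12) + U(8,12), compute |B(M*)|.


(M1+M2)* = M1* + M2*.
M1* = U(4,12), bases: C(12,4) = 495.
M2* = U(4,12), bases: C(12,4) = 495.
|B(M*)| = 495 * 495 = 245025.

245025


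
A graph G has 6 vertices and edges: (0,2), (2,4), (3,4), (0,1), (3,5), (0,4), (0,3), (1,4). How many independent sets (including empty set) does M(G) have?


An independent set in a graphic matroid is an acyclic edge subset.
G has 6 vertices and 8 edges.
Enumerate all 2^8 = 256 subsets, checking for acyclicity.
Total independent sets = 162.

162


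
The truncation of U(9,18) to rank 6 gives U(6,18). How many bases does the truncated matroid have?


Truncating U(9,18) to rank 6 gives U(6,18).
Bases of U(6,18) are all 6-element subsets of 18 elements.
Number of bases = C(18,6) = 18! / (6! * 12!) = 18564.

18564


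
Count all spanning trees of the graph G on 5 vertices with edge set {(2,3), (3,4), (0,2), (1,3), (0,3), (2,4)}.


By Kirchhoff's matrix tree theorem, the number of spanning trees equals
the determinant of any cofactor of the Laplacian matrix L.
G has 5 vertices and 6 edges.
Computing the (4 x 4) cofactor determinant gives 8.

8
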